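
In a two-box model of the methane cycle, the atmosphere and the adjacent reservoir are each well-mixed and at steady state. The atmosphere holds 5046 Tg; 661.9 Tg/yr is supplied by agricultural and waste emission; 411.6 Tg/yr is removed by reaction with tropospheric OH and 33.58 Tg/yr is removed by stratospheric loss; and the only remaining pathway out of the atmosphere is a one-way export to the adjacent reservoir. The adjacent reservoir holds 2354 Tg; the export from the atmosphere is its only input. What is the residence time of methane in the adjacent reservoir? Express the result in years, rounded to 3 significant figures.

Balance the atmosphere: ΣF_in = 661.90 Tg/yr.
Export to the adjacent reservoir = ΣF_in − (411.6 + 33.58) = 216.72 Tg/yr.
At steady state the output of the adjacent reservoir equals its input, 216.72 Tg/yr.
τ = M / F = 2354 / 216.72 = 10.86 yr.

10.9 yr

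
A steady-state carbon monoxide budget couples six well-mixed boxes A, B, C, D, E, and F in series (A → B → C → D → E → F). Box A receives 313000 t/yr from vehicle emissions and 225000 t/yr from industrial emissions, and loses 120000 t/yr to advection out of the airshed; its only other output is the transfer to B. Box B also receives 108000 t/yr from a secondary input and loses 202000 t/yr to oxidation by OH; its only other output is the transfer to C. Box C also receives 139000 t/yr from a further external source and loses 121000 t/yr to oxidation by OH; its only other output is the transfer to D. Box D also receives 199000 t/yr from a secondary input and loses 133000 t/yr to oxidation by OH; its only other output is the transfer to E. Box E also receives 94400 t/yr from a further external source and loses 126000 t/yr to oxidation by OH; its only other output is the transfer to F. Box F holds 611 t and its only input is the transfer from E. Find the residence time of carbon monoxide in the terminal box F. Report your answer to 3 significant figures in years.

Box A: F(A→B) = (313000 + 225000) − 120000 = 418000 t/yr.
Box B: F(B→C) = (418000 + 108000) − 202000 = 324000 t/yr.
Box C: F(C→D) = (324000 + 139000) − 121000 = 342000 t/yr.
Box D: F(D→E) = (342000 + 199000) − 133000 = 408000 t/yr.
Box E: F(E→F) = (408000 + 94400) − 126000 = 376400 t/yr.
Box F throughput = its input = 376400 t/yr; τ = 611 / 376400 = 0.001623 yr.

0.00162 yr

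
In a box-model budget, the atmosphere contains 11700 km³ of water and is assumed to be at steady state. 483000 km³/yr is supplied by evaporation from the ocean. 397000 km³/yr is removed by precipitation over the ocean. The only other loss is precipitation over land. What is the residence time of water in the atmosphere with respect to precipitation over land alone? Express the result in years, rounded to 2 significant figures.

0.14 yr

At steady state ΣF_in = ΣF_out.
ΣF_in = 483000 km³/yr.
Precipitation over land flux = ΣF_in − (397000) = 483000 − 397000 = 86000 km³/yr.
τ = M / F = 11700 / 86000 = 0.1360 yr.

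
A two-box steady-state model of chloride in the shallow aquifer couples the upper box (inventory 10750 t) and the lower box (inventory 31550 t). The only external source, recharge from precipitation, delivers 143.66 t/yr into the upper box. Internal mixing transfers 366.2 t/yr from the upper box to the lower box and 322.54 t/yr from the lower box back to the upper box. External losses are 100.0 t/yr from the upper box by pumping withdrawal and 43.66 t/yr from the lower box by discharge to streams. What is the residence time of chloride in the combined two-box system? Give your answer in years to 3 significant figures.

294 yr

Treat the two boxes together as one reservoir: the mixing fluxes between them are internal recycling, so τ = ΣM / Σ(external losses).
M_total = 10750 + 31550 = 42300 t.
ΣF_external_out = 100.0 + 43.66 = 143.66 t/yr.
τ = M_total / ΣF_ext = 42300 / 143.66 = 294.4 yr.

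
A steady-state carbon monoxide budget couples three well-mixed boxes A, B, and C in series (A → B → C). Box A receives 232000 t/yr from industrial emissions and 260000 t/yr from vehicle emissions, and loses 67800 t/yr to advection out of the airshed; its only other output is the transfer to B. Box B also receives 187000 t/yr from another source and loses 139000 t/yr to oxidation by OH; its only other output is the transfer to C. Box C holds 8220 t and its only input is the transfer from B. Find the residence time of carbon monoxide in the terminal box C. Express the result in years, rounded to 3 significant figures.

0.0174 yr

Box A: F(A→B) = (232000 + 260000) − 67800 = 424200 t/yr.
Box B: F(B→C) = (424200 + 187000) − 139000 = 472200 t/yr.
Box C throughput = its input = 472200 t/yr; τ = 8220 / 472200 = 0.01741 yr.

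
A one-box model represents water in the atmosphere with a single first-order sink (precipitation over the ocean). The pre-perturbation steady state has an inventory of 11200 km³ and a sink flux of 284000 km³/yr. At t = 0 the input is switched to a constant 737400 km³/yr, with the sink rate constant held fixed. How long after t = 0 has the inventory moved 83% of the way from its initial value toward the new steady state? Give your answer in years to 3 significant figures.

0.0699 yr

τ = M₀/F₀ = 11200/284000 = 0.03944 yr.
The remaining gap fraction is e^(−t/τ); 83% covered ⇒ e^(−t/τ) = 0.170.
t = −τ ln(0.170) = 0.03944 × 1.772 = 0.06988 yr.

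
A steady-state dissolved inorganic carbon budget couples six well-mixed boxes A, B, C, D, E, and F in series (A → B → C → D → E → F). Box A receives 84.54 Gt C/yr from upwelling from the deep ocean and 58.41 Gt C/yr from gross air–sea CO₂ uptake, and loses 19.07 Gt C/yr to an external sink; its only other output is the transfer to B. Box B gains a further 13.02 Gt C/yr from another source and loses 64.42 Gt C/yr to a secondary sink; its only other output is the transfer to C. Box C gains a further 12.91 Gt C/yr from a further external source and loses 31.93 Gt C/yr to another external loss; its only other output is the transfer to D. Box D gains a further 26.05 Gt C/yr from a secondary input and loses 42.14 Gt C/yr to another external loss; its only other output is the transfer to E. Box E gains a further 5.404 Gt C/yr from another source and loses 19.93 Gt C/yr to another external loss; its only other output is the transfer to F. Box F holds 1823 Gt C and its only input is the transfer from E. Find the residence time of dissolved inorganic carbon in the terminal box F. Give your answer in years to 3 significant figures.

Box A: F(A→B) = (84.54 + 58.41) − 19.07 = 123.88 Gt C/yr.
Box B: F(B→C) = (123.88 + 13.02) − 64.42 = 72.480 Gt C/yr.
Box C: F(C→D) = (72.480 + 12.91) − 31.93 = 53.460 Gt C/yr.
Box D: F(D→E) = (53.460 + 26.05) − 42.14 = 37.370 Gt C/yr.
Box E: F(E→F) = (37.370 + 5.404) − 19.93 = 22.844 Gt C/yr.
Box F throughput = its input = 22.844 Gt C/yr; τ = 1823 / 22.844 = 79.80 yr.

79.8 yr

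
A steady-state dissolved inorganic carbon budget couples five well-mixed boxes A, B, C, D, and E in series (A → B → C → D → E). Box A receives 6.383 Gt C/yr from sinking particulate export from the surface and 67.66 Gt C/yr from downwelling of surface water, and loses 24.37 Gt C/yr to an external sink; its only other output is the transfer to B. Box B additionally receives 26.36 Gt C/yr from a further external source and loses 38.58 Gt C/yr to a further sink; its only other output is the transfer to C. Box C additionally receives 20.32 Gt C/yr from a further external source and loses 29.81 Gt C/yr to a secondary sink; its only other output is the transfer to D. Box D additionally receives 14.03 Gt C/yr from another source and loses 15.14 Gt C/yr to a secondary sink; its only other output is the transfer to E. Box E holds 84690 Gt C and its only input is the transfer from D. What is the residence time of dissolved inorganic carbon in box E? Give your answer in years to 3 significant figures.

3150 yr

Box A: F(A→B) = (6.383 + 67.66) − 24.37 = 49.673 Gt C/yr.
Box B: F(B→C) = (49.673 + 26.36) − 38.58 = 37.453 Gt C/yr.
Box C: F(C→D) = (37.453 + 20.32) − 29.81 = 27.963 Gt C/yr.
Box D: F(D→E) = (27.963 + 14.03) − 15.14 = 26.853 Gt C/yr.
Box E throughput = its input = 26.853 Gt C/yr; τ = 84690 / 26.853 = 3154 yr.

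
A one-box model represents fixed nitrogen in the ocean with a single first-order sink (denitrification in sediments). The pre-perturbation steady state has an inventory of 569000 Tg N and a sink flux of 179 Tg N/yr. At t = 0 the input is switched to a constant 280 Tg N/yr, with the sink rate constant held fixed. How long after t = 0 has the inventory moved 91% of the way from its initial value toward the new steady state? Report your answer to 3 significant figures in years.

τ = M₀/F₀ = 569000/179 = 3179 yr.
The remaining gap fraction is e^(−t/τ); 91% covered ⇒ e^(−t/τ) = 0.0900.
t = −τ ln(0.0900) = 3179 × 2.408 = 7654 yr.

7650 yr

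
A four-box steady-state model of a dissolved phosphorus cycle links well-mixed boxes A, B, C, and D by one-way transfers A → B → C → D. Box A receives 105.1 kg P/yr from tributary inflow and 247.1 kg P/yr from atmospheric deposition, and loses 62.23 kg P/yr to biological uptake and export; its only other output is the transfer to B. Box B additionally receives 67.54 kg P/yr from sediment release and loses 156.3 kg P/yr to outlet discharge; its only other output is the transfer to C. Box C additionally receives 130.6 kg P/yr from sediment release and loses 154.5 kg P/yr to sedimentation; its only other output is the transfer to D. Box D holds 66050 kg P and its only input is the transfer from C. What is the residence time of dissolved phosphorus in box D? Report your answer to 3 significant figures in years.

Box A: F(A→B) = (105.1 + 247.1) − 62.23 = 289.97 kg P/yr.
Box B: F(B→C) = (289.97 + 67.54) − 156.3 = 201.21 kg P/yr.
Box C: F(C→D) = (201.21 + 130.6) − 154.5 = 177.31 kg P/yr.
Box D throughput = its input = 177.31 kg P/yr; τ = 66050 / 177.31 = 372.5 yr.

373 yr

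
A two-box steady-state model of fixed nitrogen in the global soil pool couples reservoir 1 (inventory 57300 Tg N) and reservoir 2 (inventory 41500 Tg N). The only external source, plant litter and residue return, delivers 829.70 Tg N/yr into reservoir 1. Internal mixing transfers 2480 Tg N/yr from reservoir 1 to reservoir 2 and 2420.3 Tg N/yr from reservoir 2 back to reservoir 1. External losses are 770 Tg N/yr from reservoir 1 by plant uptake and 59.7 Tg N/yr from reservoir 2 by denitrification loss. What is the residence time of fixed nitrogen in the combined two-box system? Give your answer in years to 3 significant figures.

Residence time in the combined system uses the total inventory and the total *external* removal — internal exchanges between the two boxes cancel.
M_total = 57300 + 41500 = 98800 Tg N.
ΣF_external_out = 770 + 59.7 = 829.70 Tg N/yr.
τ = M_total / ΣF_ext = 98800 / 829.70 = 119.1 yr.

119 yr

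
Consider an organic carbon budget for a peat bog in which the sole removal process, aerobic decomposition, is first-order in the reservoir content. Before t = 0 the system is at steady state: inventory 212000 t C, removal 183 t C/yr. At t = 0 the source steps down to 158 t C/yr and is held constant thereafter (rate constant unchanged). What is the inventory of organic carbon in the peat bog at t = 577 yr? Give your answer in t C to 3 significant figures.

The sink rate constant is k = F₀/M₀ = 183/212000 = 0.0008632 yr⁻¹.
Solving dM/dt = F₁ − kM with M(0) = M₀ gives M(t) = F₁/k + (M₀ − F₁/k)·e^(−kt).
F₁/k = 158/0.0008632 = 183040 t C; kt = 0.0008632 × 577 = 0.4981, e^(−kt) = 0.6077.
M(577) = 183040 + (212000 − 183040) × 0.6077 = 183040 + 17600 = 200640 t C.

201000 t C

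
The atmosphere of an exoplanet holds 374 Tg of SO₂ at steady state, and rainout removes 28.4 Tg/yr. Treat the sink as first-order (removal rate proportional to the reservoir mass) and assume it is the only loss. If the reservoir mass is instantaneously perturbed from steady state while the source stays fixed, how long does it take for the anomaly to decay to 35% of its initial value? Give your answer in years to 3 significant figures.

13.8 yr

For a linear reservoir the anomaly decays as exp(−t/τ) with τ = M/F = 374/28.4 = 13.17 yr.
exp(−t/τ) = 0.35 ⇒ t = −τ ln(0.35) = 13.17 × 1.050 = 13.83 yr.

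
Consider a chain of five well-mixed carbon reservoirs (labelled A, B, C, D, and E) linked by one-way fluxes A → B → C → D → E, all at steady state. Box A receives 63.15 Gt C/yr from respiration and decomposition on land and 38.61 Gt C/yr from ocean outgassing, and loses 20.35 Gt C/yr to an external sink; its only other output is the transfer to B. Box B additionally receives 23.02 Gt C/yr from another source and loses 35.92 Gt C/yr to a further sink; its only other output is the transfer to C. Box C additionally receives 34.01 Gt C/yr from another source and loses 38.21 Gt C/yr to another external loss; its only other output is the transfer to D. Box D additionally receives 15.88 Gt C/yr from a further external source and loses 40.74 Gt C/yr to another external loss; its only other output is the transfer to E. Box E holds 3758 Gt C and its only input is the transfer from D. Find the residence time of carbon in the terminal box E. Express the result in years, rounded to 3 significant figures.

Box A: F(A→B) = (63.15 + 38.61) − 20.35 = 81.410 Gt C/yr.
Box B: F(B→C) = (81.410 + 23.02) − 35.92 = 68.510 Gt C/yr.
Box C: F(C→D) = (68.510 + 34.01) − 38.21 = 64.310 Gt C/yr.
Box D: F(D→E) = (64.310 + 15.88) − 40.74 = 39.450 Gt C/yr.
Box E throughput = its input = 39.450 Gt C/yr; τ = 3758 / 39.450 = 95.26 yr.

95.3 yr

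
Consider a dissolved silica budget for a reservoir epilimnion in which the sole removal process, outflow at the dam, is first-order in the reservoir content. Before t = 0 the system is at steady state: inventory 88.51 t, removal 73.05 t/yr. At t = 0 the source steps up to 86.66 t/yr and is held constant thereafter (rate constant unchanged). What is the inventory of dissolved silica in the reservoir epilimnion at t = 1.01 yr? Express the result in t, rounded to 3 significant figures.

97.8 t

The sink rate constant is k = F₀/M₀ = 73.05/88.51 = 0.8253 yr⁻¹.
Solving dM/dt = F₁ − kM with M(0) = M₀ gives M(t) = F₁/k + (M₀ − F₁/k)·e^(−kt).
F₁/k = 86.66/0.8253 = 105.00 t; kt = 0.8253 × 1.01 = 0.8336, e^(−kt) = 0.4345.
M(1.01) = 105.00 + (88.51 − 105.00) × 0.4345 = 105.00 − 7.165 = 97.835 t.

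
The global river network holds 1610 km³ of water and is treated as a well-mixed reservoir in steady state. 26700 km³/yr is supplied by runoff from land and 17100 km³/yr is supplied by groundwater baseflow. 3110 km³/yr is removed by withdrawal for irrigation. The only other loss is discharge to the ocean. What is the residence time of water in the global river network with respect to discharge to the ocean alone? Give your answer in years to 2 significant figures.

At steady state ΣF_in = ΣF_out.
ΣF_in = 26700 + 17100 = 43800 km³/yr.
Discharge to the ocean flux = ΣF_in − (3110) = 43800 − 3110 = 40690 km³/yr.
τ = M / F = 1610 / 40690 = 0.03957 yr.

0.040 yr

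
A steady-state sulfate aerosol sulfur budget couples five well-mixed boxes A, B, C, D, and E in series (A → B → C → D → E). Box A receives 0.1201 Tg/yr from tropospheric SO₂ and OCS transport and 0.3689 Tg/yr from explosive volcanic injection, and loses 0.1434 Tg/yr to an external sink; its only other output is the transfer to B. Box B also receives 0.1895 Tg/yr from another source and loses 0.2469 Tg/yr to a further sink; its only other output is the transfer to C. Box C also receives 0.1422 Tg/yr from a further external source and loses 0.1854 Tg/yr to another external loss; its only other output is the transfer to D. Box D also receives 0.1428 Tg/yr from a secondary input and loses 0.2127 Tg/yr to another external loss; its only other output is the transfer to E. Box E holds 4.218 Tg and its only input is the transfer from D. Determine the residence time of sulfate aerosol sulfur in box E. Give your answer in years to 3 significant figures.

24.1 yr

Box A: F(A→B) = (0.1201 + 0.3689) − 0.1434 = 0.34560 Tg/yr.
Box B: F(B→C) = (0.34560 + 0.1895) − 0.2469 = 0.28820 Tg/yr.
Box C: F(C→D) = (0.28820 + 0.1422) − 0.1854 = 0.24500 Tg/yr.
Box D: F(D→E) = (0.24500 + 0.1428) − 0.2127 = 0.17510 Tg/yr.
Box E throughput = its input = 0.17510 Tg/yr; τ = 4.218 / 0.17510 = 24.09 yr.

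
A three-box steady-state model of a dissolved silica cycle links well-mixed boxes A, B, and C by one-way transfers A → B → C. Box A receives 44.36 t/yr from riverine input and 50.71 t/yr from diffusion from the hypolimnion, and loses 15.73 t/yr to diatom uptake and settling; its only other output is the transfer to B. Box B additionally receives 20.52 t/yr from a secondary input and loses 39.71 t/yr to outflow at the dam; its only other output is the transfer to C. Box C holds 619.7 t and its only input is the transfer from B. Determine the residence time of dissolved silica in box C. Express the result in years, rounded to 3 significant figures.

10.3 yr

Box A: F(A→B) = (44.36 + 50.71) − 15.73 = 79.340 t/yr.
Box B: F(B→C) = (79.340 + 20.52) − 39.71 = 60.150 t/yr.
Box C throughput = its input = 60.150 t/yr; τ = 619.7 / 60.150 = 10.30 yr.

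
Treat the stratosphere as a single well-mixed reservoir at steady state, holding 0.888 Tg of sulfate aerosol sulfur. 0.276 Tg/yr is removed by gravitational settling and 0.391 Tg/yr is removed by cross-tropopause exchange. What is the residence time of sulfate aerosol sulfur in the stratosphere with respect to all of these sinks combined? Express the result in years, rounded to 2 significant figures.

1.3 yr

Total removal flux = 0.276 + 0.391 = 0.66700 Tg/yr.
τ = M / ΣF_out = 0.888 / 0.66700 = 1.331 yr.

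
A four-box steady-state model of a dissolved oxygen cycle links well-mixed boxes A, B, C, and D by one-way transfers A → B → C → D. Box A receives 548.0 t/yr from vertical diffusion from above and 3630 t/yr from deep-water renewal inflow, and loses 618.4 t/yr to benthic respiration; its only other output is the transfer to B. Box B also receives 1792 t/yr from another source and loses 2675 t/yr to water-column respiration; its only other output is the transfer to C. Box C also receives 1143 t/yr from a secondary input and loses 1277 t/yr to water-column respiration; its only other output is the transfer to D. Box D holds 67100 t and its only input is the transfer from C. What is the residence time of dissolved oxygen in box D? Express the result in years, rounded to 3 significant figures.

26.4 yr

Box A: F(A→B) = (548.0 + 3630) − 618.4 = 3559.6 t/yr.
Box B: F(B→C) = (3559.6 + 1792) − 2675 = 2676.6 t/yr.
Box C: F(C→D) = (2676.6 + 1143) − 1277 = 2542.6 t/yr.
Box D throughput = its input = 2542.6 t/yr; τ = 67100 / 2542.6 = 26.39 yr.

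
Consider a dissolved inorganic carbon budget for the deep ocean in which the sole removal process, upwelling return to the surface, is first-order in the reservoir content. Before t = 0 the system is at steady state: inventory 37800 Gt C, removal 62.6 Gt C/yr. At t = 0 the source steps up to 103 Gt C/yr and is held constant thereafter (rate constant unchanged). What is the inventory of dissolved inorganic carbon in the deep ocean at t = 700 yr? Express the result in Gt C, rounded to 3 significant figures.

Residence time τ = M₀/F₀ = 603.8 yr. The eventual steady state is M_∞ = M₀·(F₁/F₀) = 37800 × 103/62.6 = 62195 Gt C.
The anomaly ΔM(t) = M(t) − M_∞ decays as ΔM₀·e^(−t/τ) with ΔM₀ = 37800 − 62195 = −24390 Gt C.
At t = 700 yr, e^(−t/τ) = e^(−1.159) = 0.3137, so ΔM = −7653 Gt C and M = 62195 − 7653 = 54542 Gt C.

54500 Gt C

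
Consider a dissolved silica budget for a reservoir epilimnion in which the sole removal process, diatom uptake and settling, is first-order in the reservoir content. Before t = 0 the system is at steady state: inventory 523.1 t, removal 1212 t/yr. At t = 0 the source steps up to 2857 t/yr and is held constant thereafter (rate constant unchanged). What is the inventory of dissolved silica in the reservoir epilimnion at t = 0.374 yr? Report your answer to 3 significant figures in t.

935 t

τ = M₀/F₀ = 523.1/1212 = 0.4316 yr; rate constant k = 1/τ.
New steady state M_∞ = F₁/k = F₁·τ = 2857 × 0.4316 = 1233.1 t.
M(t) = M_∞ + (M₀ − M_∞)·e^(−t/τ); t/τ = 0.374/0.4316 = 0.8665, so e^(−t/τ) = 0.4204.
M(t) = 1233.1 − 710.0 × 0.4204 = 934.60 t.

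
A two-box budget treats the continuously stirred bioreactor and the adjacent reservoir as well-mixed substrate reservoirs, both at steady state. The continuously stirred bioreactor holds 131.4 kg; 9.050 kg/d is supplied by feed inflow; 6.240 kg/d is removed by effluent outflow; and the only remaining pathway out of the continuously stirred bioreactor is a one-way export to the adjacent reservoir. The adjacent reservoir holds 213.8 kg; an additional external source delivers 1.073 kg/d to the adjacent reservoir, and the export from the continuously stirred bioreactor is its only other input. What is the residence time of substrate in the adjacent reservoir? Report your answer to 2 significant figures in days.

55 d

Balance the continuously stirred bioreactor: ΣF_in = 9.0500 kg/d.
Export to the adjacent reservoir = ΣF_in − (6.240) = 2.8100 kg/d.
Total input to the adjacent reservoir = 2.8100 + 1.073 = 3.8830 kg/d; at steady state this equals its total output.
τ = M / F = 213.8 / 3.8830 = 55.06 d.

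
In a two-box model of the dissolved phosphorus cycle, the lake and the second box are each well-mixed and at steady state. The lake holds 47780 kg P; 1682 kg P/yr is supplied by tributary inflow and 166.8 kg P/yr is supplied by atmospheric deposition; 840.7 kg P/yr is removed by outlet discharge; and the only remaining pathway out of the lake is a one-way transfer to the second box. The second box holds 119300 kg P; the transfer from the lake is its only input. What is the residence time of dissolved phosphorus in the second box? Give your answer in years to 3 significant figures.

118 yr

Balance the lake: ΣF_in = 1682 + 166.8 = 1848.8 kg P/yr.
Transfer to the second box = ΣF_in − (840.7) = 1008.1 kg P/yr.
At steady state the output of the second box equals its input, 1008.1 kg P/yr.
τ = M / F = 119300 / 1008.1 = 118.3 yr.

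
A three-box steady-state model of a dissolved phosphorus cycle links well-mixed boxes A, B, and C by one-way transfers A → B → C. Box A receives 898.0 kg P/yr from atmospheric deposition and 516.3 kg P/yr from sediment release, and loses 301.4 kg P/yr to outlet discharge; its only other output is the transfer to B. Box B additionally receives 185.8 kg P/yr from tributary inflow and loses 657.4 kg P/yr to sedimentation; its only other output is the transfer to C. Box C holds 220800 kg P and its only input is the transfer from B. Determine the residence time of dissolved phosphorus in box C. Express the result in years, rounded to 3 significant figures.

Box A: F(A→B) = (898.0 + 516.3) − 301.4 = 1112.9 kg P/yr.
Box B: F(B→C) = (1112.9 + 185.8) − 657.4 = 641.30 kg P/yr.
Box C throughput = its input = 641.30 kg P/yr; τ = 220800 / 641.30 = 344.3 yr.

344 yr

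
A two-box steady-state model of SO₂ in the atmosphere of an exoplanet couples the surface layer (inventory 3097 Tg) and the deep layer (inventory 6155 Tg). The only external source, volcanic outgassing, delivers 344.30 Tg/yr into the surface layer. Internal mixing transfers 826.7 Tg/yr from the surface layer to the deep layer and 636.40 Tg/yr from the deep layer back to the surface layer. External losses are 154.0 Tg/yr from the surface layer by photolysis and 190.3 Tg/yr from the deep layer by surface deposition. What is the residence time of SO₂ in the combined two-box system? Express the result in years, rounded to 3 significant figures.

26.9 yr

Residence time in the combined system uses the total inventory and the total *external* removal — internal exchanges between the two boxes cancel.
M_total = 3097 + 6155 = 9252.0 Tg.
ΣF_external_out = 154.0 + 190.3 = 344.30 Tg/yr.
τ = M_total / ΣF_ext = 9252.0 / 344.30 = 26.87 yr.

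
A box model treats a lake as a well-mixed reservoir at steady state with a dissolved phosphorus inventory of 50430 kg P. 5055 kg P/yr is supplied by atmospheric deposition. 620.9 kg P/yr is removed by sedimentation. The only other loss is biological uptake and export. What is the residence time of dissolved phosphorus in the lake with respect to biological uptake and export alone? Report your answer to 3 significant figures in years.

11.4 yr

At steady state ΣF_in = ΣF_out.
ΣF_in = 5055.0 kg P/yr.
Biological uptake and export flux = ΣF_in − (620.9) = 5055.0 − 620.9 = 4434 kg P/yr.
τ = M / F = 50430 / 4434 = 11.37 yr.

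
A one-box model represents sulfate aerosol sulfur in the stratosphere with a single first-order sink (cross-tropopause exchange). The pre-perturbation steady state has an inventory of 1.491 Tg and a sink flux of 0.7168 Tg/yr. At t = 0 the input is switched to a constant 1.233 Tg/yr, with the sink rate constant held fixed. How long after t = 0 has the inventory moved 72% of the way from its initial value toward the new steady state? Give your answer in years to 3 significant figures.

τ = M₀/F₀ = 1.491/0.7168 = 2.080 yr.
The remaining gap fraction is e^(−t/τ); 72% covered ⇒ e^(−t/τ) = 0.280.
t = −τ ln(0.280) = 2.080 × 1.273 = 2.648 yr.

2.65 yr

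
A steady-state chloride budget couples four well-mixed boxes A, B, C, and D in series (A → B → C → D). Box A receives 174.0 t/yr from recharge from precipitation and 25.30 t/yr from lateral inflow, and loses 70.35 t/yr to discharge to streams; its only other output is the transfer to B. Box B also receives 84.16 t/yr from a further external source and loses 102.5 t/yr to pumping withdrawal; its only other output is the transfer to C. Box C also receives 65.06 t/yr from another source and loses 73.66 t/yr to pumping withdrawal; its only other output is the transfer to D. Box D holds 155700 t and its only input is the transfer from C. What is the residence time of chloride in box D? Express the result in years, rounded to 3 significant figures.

1530 yr

Box A: F(A→B) = (174.0 + 25.30) − 70.35 = 128.95 t/yr.
Box B: F(B→C) = (128.95 + 84.16) − 102.5 = 110.61 t/yr.
Box C: F(C→D) = (110.61 + 65.06) − 73.66 = 102.01 t/yr.
Box D throughput = its input = 102.01 t/yr; τ = 155700 / 102.01 = 1526 yr.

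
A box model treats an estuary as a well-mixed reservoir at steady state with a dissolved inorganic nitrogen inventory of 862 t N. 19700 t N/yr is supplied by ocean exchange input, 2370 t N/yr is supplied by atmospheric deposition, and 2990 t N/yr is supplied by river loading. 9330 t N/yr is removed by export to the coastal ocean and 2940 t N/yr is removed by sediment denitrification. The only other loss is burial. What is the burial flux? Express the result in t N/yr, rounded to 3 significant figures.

At steady state ΣF_in = ΣF_out.
ΣF_in = 19700 + 2370 + 2990 = 25060 t N/yr.
Burial flux = ΣF_in − (9330 + 2940) = 25060 − 12270 = 12790 t N/yr.

12800 t N/yr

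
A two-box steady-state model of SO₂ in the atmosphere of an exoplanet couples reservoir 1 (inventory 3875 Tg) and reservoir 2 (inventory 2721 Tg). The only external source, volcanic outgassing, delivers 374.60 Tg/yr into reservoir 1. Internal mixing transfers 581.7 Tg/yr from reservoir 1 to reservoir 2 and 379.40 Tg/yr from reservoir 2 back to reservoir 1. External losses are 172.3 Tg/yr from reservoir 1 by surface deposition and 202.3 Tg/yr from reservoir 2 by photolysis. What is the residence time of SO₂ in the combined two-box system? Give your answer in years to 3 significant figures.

17.6 yr

Treat the two boxes together as one reservoir: the mixing fluxes between them are internal recycling, so τ = ΣM / Σ(external losses).
M_total = 3875 + 2721 = 6596.0 Tg.
ΣF_external_out = 172.3 + 202.3 = 374.60 Tg/yr.
τ = M_total / ΣF_ext = 6596.0 / 374.60 = 17.61 yr.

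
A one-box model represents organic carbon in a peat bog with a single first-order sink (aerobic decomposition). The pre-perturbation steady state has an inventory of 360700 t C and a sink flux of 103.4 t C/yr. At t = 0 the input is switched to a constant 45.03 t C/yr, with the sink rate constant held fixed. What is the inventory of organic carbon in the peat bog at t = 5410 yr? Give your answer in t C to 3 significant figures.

τ = M₀/F₀ = 360700/103.4 = 3488 yr; rate constant k = 1/τ.
New steady state M_∞ = F₁/k = F₁·τ = 45.03 × 3488 = 157080 t C.
M(t) = M_∞ + (M₀ − M_∞)·e^(−t/τ); t/τ = 5410/3488 = 1.551, so e^(−t/τ) = 0.2121.
M(t) = 157080 + 203600 × 0.2121 = 200260 t C.

200000 t C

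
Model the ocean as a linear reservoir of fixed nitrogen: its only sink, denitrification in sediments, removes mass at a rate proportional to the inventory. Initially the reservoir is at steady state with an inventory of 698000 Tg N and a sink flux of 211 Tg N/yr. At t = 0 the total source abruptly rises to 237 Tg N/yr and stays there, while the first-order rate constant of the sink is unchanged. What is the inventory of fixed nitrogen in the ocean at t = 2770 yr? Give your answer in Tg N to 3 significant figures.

747000 Tg N

τ = M₀/F₀ = 698000/211 = 3308 yr; rate constant k = 1/τ.
New steady state M_∞ = F₁/k = F₁·τ = 237 × 3308 = 784010 Tg N.
M(t) = M_∞ + (M₀ − M_∞)·e^(−t/τ); t/τ = 2770/3308 = 0.8373, so e^(−t/τ) = 0.4329.
M(t) = 784010 − 86010 × 0.4329 = 746780 Tg N.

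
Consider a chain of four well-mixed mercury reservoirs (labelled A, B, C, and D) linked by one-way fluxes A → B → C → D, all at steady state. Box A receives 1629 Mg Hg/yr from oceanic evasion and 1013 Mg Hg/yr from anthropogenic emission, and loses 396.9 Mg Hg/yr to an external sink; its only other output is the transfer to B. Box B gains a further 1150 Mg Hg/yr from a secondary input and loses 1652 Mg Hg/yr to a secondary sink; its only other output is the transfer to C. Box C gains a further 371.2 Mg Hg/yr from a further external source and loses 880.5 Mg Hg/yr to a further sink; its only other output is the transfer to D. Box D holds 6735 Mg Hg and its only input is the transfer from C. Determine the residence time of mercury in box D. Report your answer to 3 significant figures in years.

5.46 yr

Box A: F(A→B) = (1629 + 1013) − 396.9 = 2245.1 Mg Hg/yr.
Box B: F(B→C) = (2245.1 + 1150) − 1652 = 1743.1 Mg Hg/yr.
Box C: F(C→D) = (1743.1 + 371.2) − 880.5 = 1233.8 Mg Hg/yr.
Box D throughput = its input = 1233.8 Mg Hg/yr; τ = 6735 / 1233.8 = 5.459 yr.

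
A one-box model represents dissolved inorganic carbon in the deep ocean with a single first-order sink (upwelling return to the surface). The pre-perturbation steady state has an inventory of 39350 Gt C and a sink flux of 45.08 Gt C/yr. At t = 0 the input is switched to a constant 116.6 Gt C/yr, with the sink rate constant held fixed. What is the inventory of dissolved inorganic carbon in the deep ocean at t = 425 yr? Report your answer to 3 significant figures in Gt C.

63400 Gt C

τ = M₀/F₀ = 39350/45.08 = 872.9 yr; rate constant k = 1/τ.
New steady state M_∞ = F₁/k = F₁·τ = 116.6 × 872.9 = 101780 Gt C.
M(t) = M_∞ + (M₀ − M_∞)·e^(−t/τ); t/τ = 425/872.9 = 0.4869, so e^(−t/τ) = 0.6145.
M(t) = 101780 − 62430 × 0.6145 = 63414 Gt C.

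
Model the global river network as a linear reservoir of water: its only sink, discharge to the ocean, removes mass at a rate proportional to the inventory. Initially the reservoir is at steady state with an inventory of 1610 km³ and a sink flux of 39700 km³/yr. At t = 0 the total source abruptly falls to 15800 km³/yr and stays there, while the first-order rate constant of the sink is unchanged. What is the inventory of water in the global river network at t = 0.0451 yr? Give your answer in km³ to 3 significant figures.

Residence time τ = M₀/F₀ = 0.04055 yr. The eventual steady state is M_∞ = M₀·(F₁/F₀) = 1610 × 15800/39700 = 640.76 km³.
The anomaly ΔM(t) = M(t) − M_∞ decays as ΔM₀·e^(−t/τ) with ΔM₀ = 1610 − 640.76 = 969.2 km³.
At t = 0.0451 yr, e^(−t/τ) = e^(−1.112) = 0.3289, so ΔM = 318.8 km³ and M = 640.76 + 318.8 = 959.51 km³.

960 km³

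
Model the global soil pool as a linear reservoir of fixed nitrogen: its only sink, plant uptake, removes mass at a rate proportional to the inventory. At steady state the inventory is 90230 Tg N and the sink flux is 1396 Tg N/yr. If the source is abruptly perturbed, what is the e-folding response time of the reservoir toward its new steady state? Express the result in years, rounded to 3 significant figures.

For a linear reservoir the response time equals the residence time τ = M/F.
τ = 90230 / 1396 = 64.63 yr.

64.6 yr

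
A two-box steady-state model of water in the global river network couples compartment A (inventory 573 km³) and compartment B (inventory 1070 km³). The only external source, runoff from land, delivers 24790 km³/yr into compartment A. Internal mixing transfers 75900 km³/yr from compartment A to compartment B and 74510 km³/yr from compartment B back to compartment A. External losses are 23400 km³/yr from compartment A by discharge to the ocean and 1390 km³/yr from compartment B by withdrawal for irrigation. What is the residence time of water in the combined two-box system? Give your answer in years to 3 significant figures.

For the system as a whole, the A↔B exchange is internal and contributes nothing to the throughput; only the external sinks remove mass.
M_total = 573 + 1070 = 1643.0 km³.
ΣF_external_out = 23400 + 1390 = 24790 km³/yr.
τ = M_total / ΣF_ext = 1643.0 / 24790 = 0.06628 yr.

0.0663 yr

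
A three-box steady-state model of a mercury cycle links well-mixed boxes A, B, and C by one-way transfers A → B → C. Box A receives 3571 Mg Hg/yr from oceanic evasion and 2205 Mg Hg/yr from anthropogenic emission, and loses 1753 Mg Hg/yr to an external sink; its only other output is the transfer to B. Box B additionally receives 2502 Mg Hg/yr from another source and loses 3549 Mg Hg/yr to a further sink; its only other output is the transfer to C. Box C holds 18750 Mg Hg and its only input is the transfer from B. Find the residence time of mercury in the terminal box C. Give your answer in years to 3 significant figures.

Box A: F(A→B) = (3571 + 2205) − 1753 = 4023.0 Mg Hg/yr.
Box B: F(B→C) = (4023.0 + 2502) − 3549 = 2976.0 Mg Hg/yr.
Box C throughput = its input = 2976.0 Mg Hg/yr; τ = 18750 / 2976.0 = 6.300 yr.

6.30 yr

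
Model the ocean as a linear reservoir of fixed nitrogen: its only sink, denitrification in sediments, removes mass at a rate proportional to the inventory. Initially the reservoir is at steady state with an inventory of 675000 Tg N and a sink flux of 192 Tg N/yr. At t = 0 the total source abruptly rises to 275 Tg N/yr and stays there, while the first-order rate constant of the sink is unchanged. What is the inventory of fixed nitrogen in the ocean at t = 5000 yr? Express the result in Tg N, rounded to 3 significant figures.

τ = M₀/F₀ = 675000/192 = 3516 yr; rate constant k = 1/τ.
New steady state M_∞ = F₁/k = F₁·τ = 275 × 3516 = 966800 Tg N.
M(t) = M_∞ + (M₀ − M_∞)·e^(−t/τ); t/τ = 5000/3516 = 1.422, so e^(−t/τ) = 0.2412.
M(t) = 966800 − 291800 × 0.2412 = 896420 Tg N.

896000 Tg N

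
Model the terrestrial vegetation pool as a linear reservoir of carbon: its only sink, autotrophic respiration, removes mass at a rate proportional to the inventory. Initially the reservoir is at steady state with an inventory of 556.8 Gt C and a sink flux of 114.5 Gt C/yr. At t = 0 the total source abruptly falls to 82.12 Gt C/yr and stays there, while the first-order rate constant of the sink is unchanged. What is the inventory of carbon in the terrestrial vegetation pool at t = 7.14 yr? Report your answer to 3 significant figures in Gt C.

The sink rate constant is k = F₀/M₀ = 114.5/556.8 = 0.2056 yr⁻¹.
Solving dM/dt = F₁ − kM with M(0) = M₀ gives M(t) = F₁/k + (M₀ − F₁/k)·e^(−kt).
F₁/k = 82.12/0.2056 = 399.34 Gt C; kt = 0.2056 × 7.14 = 1.468, e^(−kt) = 0.2303.
M(7.14) = 399.34 + (556.8 − 399.34) × 0.2303 = 399.34 + 36.27 = 435.61 Gt C.

436 Gt C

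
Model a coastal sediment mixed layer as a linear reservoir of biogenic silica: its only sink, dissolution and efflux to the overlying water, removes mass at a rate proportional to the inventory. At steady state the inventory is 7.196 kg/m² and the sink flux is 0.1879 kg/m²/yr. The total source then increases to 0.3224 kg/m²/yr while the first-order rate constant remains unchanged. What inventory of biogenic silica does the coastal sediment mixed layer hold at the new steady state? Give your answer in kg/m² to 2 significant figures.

12 kg/m²

Rate constant k = F/M = 0.1879 / 7.196 = 0.02611 yr⁻¹.
At the new steady state, source = k·M_new ⇒ M_new = 0.3224 / 0.02611 = 12.35 kg/m².
(Equivalently M_new = M × F_new/F_old = 7.196 × 0.3224/0.1879.)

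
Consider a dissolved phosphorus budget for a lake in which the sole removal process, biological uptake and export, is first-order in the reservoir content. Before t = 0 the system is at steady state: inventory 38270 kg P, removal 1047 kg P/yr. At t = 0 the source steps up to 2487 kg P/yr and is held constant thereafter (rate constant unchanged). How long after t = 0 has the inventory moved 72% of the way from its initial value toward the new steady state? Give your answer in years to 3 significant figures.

46.5 yr

τ = M₀/F₀ = 38270/1047 = 36.55 yr.
The remaining gap fraction is e^(−t/τ); 72% covered ⇒ e^(−t/τ) = 0.280.
t = −τ ln(0.280) = 36.55 × 1.273 = 46.53 yr.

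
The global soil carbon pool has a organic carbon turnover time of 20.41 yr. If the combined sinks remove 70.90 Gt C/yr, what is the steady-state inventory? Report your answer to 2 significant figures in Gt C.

1400 Gt C

τ = M/F ⇒ M = τ × F = 20.41 × 70.90 = 1447 Gt C.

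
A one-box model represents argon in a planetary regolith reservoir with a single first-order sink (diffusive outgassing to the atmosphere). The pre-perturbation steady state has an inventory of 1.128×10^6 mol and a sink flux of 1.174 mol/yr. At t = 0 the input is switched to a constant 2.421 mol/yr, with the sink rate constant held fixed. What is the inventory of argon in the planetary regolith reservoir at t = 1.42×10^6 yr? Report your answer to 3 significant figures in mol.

Residence time τ = M₀/F₀ = 960800 yr. The eventual steady state is M_∞ = M₀·(F₁/F₀) = 1.128×10^6 × 2.421/1.174 = 2.3261×10^6 mol.
The anomaly ΔM(t) = M(t) − M_∞ decays as ΔM₀·e^(−t/τ) with ΔM₀ = 1.128×10^6 − 2.3261×10^6 = −1.198×10^6 mol.
At t = 1.42×10^6 yr, e^(−t/τ) = e^(−1.478) = 0.2281, so ΔM = −273300 mol and M = 2.3261×10^6 − 273300 = 2.0528×10^6 mol.

2.05×10^6 mol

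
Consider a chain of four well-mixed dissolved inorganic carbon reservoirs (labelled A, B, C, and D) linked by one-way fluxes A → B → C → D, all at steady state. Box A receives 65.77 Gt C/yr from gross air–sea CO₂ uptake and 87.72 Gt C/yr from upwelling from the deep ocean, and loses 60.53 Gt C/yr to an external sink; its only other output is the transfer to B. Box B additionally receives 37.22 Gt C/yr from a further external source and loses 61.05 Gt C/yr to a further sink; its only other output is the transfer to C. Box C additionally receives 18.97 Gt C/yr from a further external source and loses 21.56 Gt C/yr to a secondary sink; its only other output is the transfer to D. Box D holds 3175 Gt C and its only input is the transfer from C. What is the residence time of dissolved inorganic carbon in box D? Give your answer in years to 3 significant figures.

Box A: F(A→B) = (65.77 + 87.72) − 60.53 = 92.960 Gt C/yr.
Box B: F(B→C) = (92.960 + 37.22) − 61.05 = 69.130 Gt C/yr.
Box C: F(C→D) = (69.130 + 18.97) − 21.56 = 66.540 Gt C/yr.
Box D throughput = its input = 66.540 Gt C/yr; τ = 3175 / 66.540 = 47.72 yr.

47.7 yr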